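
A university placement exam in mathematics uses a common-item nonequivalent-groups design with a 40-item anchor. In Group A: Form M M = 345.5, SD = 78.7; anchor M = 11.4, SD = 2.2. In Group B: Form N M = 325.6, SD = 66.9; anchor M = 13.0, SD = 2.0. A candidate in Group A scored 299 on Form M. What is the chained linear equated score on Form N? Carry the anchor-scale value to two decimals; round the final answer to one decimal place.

228.6

Form M → anchor (Group A): v = (2.2/78.7)(299 − 345.5) + 11.4 = 10.10
anchor → Form N (Group B): y = (66.9/2.0)(10.10 − 13.0) + 325.6 = 228.6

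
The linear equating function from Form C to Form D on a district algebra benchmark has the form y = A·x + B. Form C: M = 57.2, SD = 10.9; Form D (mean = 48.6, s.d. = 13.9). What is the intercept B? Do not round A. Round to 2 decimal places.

-24.34

A = SD_Y / SD_X = 13.9 / 10.9 = 1.275229
B = M_Y − A·M_X = 48.6 − 1.275229 × 57.2 = -24.34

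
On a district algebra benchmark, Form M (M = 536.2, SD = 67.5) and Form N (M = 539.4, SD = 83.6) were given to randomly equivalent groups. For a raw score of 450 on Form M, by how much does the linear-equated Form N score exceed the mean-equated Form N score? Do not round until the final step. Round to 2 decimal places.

Mean-equated: 450 + (539.4 − 536.2) = 453.20
Linear-equated: (83.6/67.5)(450 − 536.2) + 539.4 = 432.640
Difference = 432.640 − 453.20 = -20.56

-20.56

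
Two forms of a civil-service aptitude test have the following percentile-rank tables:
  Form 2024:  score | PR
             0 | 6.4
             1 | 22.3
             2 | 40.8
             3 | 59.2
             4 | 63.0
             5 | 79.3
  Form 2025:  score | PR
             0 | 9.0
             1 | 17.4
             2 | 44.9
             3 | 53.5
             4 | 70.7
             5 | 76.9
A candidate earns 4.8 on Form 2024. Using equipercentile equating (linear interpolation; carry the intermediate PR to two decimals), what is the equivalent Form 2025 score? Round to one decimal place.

4.9

PR of 4.8 on Form 2024: 63.0 + (4.8 − 4)/(5 − 4) × (79.3 − 63.0) = 76.04
On Form 2025, PR 76.04 falls between score 4 (PR 70.7) and 5 (PR 76.9).
Interpolate: 4 + (76.04 − 70.7)/(76.9 − 70.7) × (5 − 4) = 4.9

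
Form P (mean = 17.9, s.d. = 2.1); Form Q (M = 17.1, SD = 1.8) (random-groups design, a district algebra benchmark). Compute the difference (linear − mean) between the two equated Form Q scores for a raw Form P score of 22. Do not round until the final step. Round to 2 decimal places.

Mean-equated: 22 + (17.1 − 17.9) = 21.20
Linear-equated: (1.8/2.1)(22 − 17.9) + 17.1 = 20.614
Difference = 20.614 − 21.20 = -0.59

-0.59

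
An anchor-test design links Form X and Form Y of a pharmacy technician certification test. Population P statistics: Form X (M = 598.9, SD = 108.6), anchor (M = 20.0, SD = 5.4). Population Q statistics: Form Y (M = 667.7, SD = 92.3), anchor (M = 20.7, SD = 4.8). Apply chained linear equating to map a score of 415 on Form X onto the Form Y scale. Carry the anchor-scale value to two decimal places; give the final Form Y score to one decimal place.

478.5

Form X → anchor (Population P): v = (5.4/108.6)(415 − 598.9) + 20.0 = 10.86
anchor → Form Y (Population Q): y = (92.3/4.8)(10.86 − 20.7) + 667.7 = 478.5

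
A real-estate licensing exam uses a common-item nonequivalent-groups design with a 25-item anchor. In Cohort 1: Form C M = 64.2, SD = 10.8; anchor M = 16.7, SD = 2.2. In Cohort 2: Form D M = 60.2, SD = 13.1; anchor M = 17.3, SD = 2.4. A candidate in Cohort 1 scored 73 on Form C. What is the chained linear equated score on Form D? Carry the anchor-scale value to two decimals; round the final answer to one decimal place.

66.7

Form C → anchor (Cohort 1): v = (2.2/10.8)(73 − 64.2) + 16.7 = 18.49
anchor → Form D (Cohort 2): y = (13.1/2.4)(18.49 − 17.3) + 60.2 = 66.7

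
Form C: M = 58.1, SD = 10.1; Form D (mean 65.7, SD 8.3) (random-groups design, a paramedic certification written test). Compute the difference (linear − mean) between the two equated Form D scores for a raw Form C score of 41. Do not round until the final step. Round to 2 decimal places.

Mean-equated: 41 + (65.7 − 58.1) = 48.60
Linear-equated: (8.3/10.1)(41 − 58.1) + 65.7 = 51.648
Difference = 51.648 − 48.60 = 3.05

3.05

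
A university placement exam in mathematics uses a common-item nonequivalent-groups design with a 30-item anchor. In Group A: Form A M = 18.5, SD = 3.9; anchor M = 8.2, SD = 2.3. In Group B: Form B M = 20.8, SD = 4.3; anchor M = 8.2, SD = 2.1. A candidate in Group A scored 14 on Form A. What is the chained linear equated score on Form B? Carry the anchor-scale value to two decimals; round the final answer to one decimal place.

15.4

Form A → anchor (Group A): v = (2.3/3.9)(14 − 18.5) + 8.2 = 5.55
anchor → Form B (Group B): y = (4.3/2.1)(5.55 − 8.2) + 20.8 = 15.4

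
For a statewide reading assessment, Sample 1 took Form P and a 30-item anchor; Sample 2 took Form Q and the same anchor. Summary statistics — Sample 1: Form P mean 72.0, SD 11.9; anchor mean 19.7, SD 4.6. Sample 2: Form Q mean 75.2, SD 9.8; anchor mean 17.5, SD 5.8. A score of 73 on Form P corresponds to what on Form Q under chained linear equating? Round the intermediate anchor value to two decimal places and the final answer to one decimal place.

79.6

Form P → anchor (Sample 1): v = (4.6/11.9)(73 − 72.0) + 19.7 = 20.09
anchor → Form Q (Sample 2): y = (9.8/5.8)(20.09 − 17.5) + 75.2 = 79.6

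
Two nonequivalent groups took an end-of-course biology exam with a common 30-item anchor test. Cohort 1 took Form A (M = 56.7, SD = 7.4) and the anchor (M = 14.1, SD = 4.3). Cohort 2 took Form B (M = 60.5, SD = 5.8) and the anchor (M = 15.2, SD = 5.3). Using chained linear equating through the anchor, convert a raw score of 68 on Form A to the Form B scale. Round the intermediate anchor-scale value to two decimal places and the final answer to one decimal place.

Form A → anchor (Cohort 1): v = (4.3/7.4)(68 − 56.7) + 14.1 = 20.67
anchor → Form B (Cohort 2): y = (5.8/5.3)(20.67 − 15.2) + 60.5 = 66.5

66.5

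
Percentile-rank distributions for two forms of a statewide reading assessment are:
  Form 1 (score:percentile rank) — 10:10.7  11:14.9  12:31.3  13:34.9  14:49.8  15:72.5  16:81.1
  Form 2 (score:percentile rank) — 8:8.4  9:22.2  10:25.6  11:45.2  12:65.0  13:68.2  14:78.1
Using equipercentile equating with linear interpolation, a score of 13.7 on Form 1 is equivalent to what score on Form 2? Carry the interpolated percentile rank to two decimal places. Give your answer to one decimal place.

PR of 13.7 on Form 1: 34.9 + (13.7 − 13)/(14 − 13) × (49.8 − 34.9) = 45.33
On Form 2, PR 45.33 falls between score 11 (PR 45.2) and 12 (PR 65.0).
Interpolate: 11 + (45.33 − 45.2)/(65.0 − 45.2) × (12 − 11) = 11.0

11.0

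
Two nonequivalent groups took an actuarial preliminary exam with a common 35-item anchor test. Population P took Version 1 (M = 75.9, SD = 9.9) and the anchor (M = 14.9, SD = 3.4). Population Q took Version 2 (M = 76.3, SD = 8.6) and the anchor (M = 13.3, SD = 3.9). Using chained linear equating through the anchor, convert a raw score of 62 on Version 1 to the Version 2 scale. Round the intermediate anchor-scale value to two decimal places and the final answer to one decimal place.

Version 1 → anchor (Population P): v = (3.4/9.9)(62 − 75.9) + 14.9 = 10.13
anchor → Version 2 (Population Q): y = (8.6/3.9)(10.13 − 13.3) + 76.3 = 69.3

69.3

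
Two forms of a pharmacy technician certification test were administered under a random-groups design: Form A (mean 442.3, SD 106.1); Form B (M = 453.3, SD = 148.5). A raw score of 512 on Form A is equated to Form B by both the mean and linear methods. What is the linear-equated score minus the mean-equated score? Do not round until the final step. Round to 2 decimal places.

Mean-equated: 512 + (453.3 − 442.3) = 523.00
Linear-equated: (148.5/106.1)(512 − 442.3) + 453.3 = 550.854
Difference = 550.854 − 523.00 = 27.85

27.85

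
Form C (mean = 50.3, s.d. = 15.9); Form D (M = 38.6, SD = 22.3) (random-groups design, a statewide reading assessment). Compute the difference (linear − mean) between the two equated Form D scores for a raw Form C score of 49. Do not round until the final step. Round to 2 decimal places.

Mean-equated: 49 + (38.6 − 50.3) = 37.30
Linear-equated: (22.3/15.9)(49 − 50.3) + 38.6 = 36.777
Difference = 36.777 − 37.30 = -0.52

-0.52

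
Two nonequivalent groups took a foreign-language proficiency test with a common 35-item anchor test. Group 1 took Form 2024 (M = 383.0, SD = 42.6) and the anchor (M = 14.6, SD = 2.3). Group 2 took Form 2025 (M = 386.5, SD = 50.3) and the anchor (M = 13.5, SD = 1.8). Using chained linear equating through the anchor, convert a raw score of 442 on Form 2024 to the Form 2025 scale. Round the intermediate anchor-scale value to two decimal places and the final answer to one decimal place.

Form 2024 → anchor (Group 1): v = (2.3/42.6)(442 − 383.0) + 14.6 = 17.79
anchor → Form 2025 (Group 2): y = (50.3/1.8)(17.79 − 13.5) + 386.5 = 506.4

506.4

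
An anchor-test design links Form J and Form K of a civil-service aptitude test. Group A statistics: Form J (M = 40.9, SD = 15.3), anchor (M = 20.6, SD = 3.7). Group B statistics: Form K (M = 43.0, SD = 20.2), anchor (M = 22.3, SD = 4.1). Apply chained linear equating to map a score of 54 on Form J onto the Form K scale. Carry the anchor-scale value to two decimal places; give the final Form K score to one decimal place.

50.2

Form J → anchor (Group A): v = (3.7/15.3)(54 − 40.9) + 20.6 = 23.77
anchor → Form K (Group B): y = (20.2/4.1)(23.77 − 22.3) + 43.0 = 50.2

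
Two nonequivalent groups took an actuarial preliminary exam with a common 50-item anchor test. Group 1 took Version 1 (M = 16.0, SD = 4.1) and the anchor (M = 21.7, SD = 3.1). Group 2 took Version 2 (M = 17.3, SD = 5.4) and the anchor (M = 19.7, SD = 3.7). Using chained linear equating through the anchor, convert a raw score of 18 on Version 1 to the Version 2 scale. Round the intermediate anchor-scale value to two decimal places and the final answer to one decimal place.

Version 1 → anchor (Group 1): v = (3.1/4.1)(18 − 16.0) + 21.7 = 23.21
anchor → Version 2 (Group 2): y = (5.4/3.7)(23.21 − 19.7) + 17.3 = 22.4

22.4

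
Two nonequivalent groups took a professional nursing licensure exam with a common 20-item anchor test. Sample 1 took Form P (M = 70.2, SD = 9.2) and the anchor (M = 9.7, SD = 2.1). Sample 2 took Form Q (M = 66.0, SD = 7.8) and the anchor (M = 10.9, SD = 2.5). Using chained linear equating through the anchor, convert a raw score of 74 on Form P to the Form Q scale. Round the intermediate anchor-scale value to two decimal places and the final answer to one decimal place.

65.0

Form P → anchor (Sample 1): v = (2.1/9.2)(74 − 70.2) + 9.7 = 10.57
anchor → Form Q (Sample 2): y = (7.8/2.5)(10.57 − 10.9) + 66.0 = 65.0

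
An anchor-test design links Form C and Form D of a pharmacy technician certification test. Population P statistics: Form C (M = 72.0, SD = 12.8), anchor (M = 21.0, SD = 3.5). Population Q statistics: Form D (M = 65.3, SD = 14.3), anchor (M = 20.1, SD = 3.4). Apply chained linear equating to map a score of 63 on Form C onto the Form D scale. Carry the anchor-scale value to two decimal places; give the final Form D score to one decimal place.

58.7

Form C → anchor (Population P): v = (3.5/12.8)(63 − 72.0) + 21.0 = 18.54
anchor → Form D (Population Q): y = (14.3/3.4)(18.54 − 20.1) + 65.3 = 58.7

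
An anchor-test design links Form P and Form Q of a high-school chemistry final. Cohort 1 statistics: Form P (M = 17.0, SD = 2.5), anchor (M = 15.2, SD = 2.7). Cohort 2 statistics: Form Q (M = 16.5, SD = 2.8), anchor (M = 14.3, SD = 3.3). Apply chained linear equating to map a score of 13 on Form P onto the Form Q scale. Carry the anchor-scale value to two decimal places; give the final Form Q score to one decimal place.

Form P → anchor (Cohort 1): v = (2.7/2.5)(13 − 17.0) + 15.2 = 10.88
anchor → Form Q (Cohort 2): y = (2.8/3.3)(10.88 − 14.3) + 16.5 = 13.6

13.6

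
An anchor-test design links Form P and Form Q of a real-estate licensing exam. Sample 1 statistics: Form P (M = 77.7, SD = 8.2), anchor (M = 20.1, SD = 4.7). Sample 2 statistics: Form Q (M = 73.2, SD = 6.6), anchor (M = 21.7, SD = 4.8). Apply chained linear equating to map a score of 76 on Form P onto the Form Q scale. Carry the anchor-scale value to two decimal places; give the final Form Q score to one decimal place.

Form P → anchor (Sample 1): v = (4.7/8.2)(76 − 77.7) + 20.1 = 19.13
anchor → Form Q (Sample 2): y = (6.6/4.8)(19.13 − 21.7) + 73.2 = 69.7

69.7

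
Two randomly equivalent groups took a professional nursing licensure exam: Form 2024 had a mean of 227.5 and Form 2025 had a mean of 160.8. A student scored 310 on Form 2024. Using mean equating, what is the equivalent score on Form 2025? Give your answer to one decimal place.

Mean equating: y = x + (M_Y − M_X) = 310 + (160.8 − 227.5) = 243.3

243.3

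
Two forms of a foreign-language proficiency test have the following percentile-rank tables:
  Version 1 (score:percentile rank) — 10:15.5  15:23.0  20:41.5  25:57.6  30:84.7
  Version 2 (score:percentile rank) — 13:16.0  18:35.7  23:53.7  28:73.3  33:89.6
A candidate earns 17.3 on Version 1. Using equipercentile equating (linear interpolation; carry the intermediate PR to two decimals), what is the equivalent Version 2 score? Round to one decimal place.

16.9

PR of 17.3 on Version 1: 23.0 + (17.3 − 15)/(20 − 15) × (41.5 − 23.0) = 31.51
On Version 2, PR 31.51 falls between score 13 (PR 16.0) and 18 (PR 35.7).
Interpolate: 13 + (31.51 − 16.0)/(35.7 − 16.0) × (18 − 13) = 16.9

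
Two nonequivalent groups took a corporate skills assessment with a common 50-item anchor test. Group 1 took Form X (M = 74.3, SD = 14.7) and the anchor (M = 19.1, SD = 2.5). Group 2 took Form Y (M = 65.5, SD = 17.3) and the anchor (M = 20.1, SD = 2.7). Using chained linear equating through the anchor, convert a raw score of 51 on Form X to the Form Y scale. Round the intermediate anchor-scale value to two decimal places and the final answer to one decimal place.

Form X → anchor (Group 1): v = (2.5/14.7)(51 − 74.3) + 19.1 = 15.14
anchor → Form Y (Group 2): y = (17.3/2.7)(15.14 − 20.1) + 65.5 = 33.7

33.7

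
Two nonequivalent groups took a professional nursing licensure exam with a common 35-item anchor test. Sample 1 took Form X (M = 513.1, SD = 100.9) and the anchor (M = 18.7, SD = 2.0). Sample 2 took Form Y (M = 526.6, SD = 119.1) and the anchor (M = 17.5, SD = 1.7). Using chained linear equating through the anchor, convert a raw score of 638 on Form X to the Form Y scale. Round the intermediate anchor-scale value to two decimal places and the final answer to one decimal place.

Form X → anchor (Sample 1): v = (2.0/100.9)(638 − 513.1) + 18.7 = 21.18
anchor → Form Y (Sample 2): y = (119.1/1.7)(21.18 − 17.5) + 526.6 = 784.4

784.4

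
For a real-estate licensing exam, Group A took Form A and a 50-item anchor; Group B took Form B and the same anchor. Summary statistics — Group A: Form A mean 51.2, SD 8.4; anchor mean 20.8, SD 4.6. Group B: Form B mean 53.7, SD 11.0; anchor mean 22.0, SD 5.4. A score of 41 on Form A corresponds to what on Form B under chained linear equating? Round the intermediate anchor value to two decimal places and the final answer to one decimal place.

39.9

Form A → anchor (Group A): v = (4.6/8.4)(41 − 51.2) + 20.8 = 15.21
anchor → Form B (Group B): y = (11.0/5.4)(15.21 − 22.0) + 53.7 = 39.9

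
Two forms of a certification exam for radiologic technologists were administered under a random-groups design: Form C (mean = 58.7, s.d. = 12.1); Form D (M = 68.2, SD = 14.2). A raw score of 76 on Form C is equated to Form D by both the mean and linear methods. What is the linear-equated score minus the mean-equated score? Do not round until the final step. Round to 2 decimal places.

Mean-equated: 76 + (68.2 − 58.7) = 85.50
Linear-equated: (14.2/12.1)(76 − 58.7) + 68.2 = 88.502
Difference = 88.502 − 85.50 = 3.00

3.00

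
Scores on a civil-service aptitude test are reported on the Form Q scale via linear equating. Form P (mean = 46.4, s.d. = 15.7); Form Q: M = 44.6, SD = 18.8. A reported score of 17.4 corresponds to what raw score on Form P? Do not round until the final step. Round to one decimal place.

23.7

Invert y = (SD_Y/SD_X)(x − M_X) + M_Y:
x = (SD_X/SD_Y)(y − M_Y) + M_X = (15.7/18.8)(17.4 − 44.6) + 46.4
x = 0.835106 × -27.200 + 46.4 = 23.7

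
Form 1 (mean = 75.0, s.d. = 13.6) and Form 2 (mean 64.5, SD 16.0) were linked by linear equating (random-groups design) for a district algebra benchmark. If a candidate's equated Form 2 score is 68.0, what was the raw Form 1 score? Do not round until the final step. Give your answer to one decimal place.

78.0

Invert y = (SD_Y/SD_X)(x − M_X) + M_Y:
x = (SD_X/SD_Y)(y − M_Y) + M_X = (13.6/16.0)(68.0 − 64.5) + 75.0
x = 0.850000 × 3.500 + 75.0 = 78.0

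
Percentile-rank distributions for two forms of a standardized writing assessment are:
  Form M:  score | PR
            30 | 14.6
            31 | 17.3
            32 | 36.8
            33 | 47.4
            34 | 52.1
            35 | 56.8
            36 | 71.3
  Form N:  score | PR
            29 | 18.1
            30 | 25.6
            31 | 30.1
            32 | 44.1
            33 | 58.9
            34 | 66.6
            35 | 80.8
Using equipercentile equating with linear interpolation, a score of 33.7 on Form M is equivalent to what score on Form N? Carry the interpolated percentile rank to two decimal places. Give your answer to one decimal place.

32.4

PR of 33.7 on Form M: 47.4 + (33.7 − 33)/(34 − 33) × (52.1 − 47.4) = 50.69
On Form N, PR 50.69 falls between score 32 (PR 44.1) and 33 (PR 58.9).
Interpolate: 32 + (50.69 − 44.1)/(58.9 − 44.1) × (33 − 32) = 32.4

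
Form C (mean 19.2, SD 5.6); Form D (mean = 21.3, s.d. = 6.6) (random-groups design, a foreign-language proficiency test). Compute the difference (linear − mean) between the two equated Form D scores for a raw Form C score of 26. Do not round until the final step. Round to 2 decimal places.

1.21

Mean-equated: 26 + (21.3 − 19.2) = 28.10
Linear-equated: (6.6/5.6)(26 − 19.2) + 21.3 = 29.314
Difference = 29.314 − 28.10 = 1.21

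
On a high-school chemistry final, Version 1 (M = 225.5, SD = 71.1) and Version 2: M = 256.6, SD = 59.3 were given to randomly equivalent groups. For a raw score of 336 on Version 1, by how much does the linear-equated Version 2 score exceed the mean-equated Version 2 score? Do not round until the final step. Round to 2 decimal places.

-18.34

Mean-equated: 336 + (256.6 − 225.5) = 367.10
Linear-equated: (59.3/71.1)(336 − 225.5) + 256.6 = 348.761
Difference = 348.761 − 367.10 = -18.34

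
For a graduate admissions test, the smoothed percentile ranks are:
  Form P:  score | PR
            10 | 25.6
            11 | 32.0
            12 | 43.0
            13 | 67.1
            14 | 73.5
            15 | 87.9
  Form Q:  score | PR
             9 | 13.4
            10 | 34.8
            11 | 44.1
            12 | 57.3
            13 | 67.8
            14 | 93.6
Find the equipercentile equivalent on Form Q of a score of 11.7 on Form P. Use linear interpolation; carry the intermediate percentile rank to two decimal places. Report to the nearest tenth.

10.5

PR of 11.7 on Form P: 32.0 + (11.7 − 11)/(12 − 11) × (43.0 − 32.0) = 39.70
On Form Q, PR 39.70 falls between score 10 (PR 34.8) and 11 (PR 44.1).
Interpolate: 10 + (39.70 − 34.8)/(44.1 − 34.8) × (11 − 10) = 10.5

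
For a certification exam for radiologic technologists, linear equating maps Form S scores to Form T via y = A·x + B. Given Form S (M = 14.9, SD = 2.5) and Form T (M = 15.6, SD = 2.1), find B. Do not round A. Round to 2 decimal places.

3.08

A = SD_Y / SD_X = 2.1 / 2.5 = 0.840000
B = M_Y − A·M_X = 15.6 − 0.840000 × 14.9 = 3.08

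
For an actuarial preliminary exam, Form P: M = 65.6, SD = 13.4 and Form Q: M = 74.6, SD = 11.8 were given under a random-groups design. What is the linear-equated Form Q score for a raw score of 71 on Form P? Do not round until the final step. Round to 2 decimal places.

79.36

Linear equating: y = (SD_Y/SD_X)(x − M_X) + M_Y
y = (11.8/13.4)(71 − 65.6) + 74.6
y = 0.880597 × 5.4 + 74.6 = 4.7552 + 74.6 = 79.36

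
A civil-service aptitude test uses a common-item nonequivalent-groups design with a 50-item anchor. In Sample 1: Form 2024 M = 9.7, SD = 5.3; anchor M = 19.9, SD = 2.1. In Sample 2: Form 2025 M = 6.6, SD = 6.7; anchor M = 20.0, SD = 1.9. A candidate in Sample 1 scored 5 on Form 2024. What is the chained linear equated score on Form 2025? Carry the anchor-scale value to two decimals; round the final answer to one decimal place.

Form 2024 → anchor (Sample 1): v = (2.1/5.3)(5 − 9.7) + 19.9 = 18.04
anchor → Form 2025 (Sample 2): y = (6.7/1.9)(18.04 − 20.0) + 6.6 = -0.3

-0.3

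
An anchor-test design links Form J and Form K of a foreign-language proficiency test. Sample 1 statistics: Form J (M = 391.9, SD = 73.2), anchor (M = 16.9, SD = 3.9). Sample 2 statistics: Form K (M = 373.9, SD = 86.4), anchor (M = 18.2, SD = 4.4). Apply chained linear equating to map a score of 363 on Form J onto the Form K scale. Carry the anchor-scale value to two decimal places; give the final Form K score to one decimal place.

318.1

Form J → anchor (Sample 1): v = (3.9/73.2)(363 − 391.9) + 16.9 = 15.36
anchor → Form K (Sample 2): y = (86.4/4.4)(15.36 − 18.2) + 373.9 = 318.1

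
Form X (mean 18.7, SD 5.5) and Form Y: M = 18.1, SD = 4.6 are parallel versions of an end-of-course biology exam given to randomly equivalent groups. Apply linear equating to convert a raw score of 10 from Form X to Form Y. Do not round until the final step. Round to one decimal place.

10.8

Linear equating: y = (SD_Y/SD_X)(x − M_X) + M_Y
y = (4.6/5.5)(10 − 18.7) + 18.1
y = 0.836364 × -8.7 + 18.1 = -7.2764 + 18.1 = 10.8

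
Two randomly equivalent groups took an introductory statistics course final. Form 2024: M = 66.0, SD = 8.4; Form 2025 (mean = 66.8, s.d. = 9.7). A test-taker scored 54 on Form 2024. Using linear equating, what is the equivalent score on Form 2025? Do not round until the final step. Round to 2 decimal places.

52.94

Linear equating: y = (SD_Y/SD_X)(x − M_X) + M_Y
y = (9.7/8.4)(54 − 66.0) + 66.8
y = 1.154762 × -12.0 + 66.8 = -13.8571 + 66.8 = 52.94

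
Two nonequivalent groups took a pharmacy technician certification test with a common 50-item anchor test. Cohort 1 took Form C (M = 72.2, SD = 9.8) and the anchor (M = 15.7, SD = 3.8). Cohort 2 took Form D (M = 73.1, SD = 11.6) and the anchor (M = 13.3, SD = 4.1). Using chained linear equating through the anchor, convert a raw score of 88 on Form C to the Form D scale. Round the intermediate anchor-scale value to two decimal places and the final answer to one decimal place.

Form C → anchor (Cohort 1): v = (3.8/9.8)(88 − 72.2) + 15.7 = 21.83
anchor → Form D (Cohort 2): y = (11.6/4.1)(21.83 − 13.3) + 73.1 = 97.2

97.2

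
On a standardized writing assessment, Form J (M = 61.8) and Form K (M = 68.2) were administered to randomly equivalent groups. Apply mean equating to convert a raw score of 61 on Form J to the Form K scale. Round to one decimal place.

Mean equating: y = x + (M_Y − M_X) = 61 + (68.2 − 61.8) = 67.4

67.4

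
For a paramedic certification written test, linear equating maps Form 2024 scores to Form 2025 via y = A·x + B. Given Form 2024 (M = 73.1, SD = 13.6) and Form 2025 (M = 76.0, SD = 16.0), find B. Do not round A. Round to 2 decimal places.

-10.00

A = SD_Y / SD_X = 16.0 / 13.6 = 1.176471
B = M_Y − A·M_X = 76.0 − 1.176471 × 73.1 = -10.00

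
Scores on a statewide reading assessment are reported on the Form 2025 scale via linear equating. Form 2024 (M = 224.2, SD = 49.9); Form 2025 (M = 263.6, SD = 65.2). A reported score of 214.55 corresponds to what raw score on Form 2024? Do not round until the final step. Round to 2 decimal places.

186.66

Invert y = (SD_Y/SD_X)(x − M_X) + M_Y:
x = (SD_X/SD_Y)(y − M_Y) + M_X = (49.9/65.2)(214.55 − 263.6) + 224.2
x = 0.765337 × -49.050 + 224.2 = 186.66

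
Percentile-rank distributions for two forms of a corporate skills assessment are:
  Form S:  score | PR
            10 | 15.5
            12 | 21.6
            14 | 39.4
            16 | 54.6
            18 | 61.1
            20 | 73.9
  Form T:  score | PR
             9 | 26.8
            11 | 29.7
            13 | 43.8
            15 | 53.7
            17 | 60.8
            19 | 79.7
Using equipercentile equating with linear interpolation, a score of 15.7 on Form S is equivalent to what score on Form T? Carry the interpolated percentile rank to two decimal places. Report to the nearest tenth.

PR of 15.7 on Form S: 39.4 + (15.7 − 14)/(16 − 14) × (54.6 − 39.4) = 52.32
On Form T, PR 52.32 falls between score 13 (PR 43.8) and 15 (PR 53.7).
Interpolate: 13 + (52.32 − 43.8)/(53.7 − 43.8) × (15 − 13) = 14.7

14.7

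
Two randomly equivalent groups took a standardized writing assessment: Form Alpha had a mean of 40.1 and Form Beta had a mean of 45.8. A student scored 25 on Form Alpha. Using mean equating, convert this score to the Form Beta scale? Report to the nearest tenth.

Mean equating: y = x + (M_Y − M_X) = 25 + (45.8 − 40.1) = 30.7

30.7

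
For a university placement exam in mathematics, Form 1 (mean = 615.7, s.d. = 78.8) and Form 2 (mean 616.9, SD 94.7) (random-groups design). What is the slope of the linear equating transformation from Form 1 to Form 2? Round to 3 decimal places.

A = SD_Y / SD_X = 94.7 / 78.8 = 1.202

1.202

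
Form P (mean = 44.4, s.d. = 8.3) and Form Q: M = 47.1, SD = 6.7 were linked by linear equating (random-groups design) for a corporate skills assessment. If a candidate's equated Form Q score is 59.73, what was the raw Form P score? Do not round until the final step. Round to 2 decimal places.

Invert y = (SD_Y/SD_X)(x − M_X) + M_Y:
x = (SD_X/SD_Y)(y − M_Y) + M_X = (8.3/6.7)(59.73 − 47.1) + 44.4
x = 1.238806 × 12.630 + 44.4 = 60.05

60.05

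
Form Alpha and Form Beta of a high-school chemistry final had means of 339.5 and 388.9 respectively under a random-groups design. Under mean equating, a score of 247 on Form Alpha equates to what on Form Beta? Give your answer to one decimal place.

Mean equating: y = x + (M_Y − M_X) = 247 + (388.9 − 339.5) = 296.4

296.4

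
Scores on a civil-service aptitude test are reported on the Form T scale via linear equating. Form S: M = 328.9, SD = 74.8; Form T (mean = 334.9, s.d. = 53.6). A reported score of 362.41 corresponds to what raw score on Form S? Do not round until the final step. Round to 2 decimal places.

Invert y = (SD_Y/SD_X)(x − M_X) + M_Y:
x = (SD_X/SD_Y)(y − M_Y) + M_X = (74.8/53.6)(362.41 − 334.9) + 328.9
x = 1.395522 × 27.510 + 328.9 = 367.29

367.29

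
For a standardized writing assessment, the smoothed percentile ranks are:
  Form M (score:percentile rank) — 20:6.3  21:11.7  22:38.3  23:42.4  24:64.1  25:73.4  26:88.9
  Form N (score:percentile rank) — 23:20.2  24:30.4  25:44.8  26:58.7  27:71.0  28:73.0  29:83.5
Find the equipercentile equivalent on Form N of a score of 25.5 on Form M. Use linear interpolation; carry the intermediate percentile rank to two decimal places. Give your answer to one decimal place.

28.8

PR of 25.5 on Form M: 73.4 + (25.5 − 25)/(26 − 25) × (88.9 − 73.4) = 81.15
On Form N, PR 81.15 falls between score 28 (PR 73.0) and 29 (PR 83.5).
Interpolate: 28 + (81.15 − 73.0)/(83.5 − 73.0) × (29 − 28) = 28.8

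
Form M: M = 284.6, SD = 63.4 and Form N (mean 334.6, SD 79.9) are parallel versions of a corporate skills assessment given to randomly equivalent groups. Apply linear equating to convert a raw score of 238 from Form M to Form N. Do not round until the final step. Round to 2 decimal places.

Linear equating: y = (SD_Y/SD_X)(x − M_X) + M_Y
y = (79.9/63.4)(238 − 284.6) + 334.6
y = 1.260252 × -46.6 + 334.6 = -58.7278 + 334.6 = 275.87

275.87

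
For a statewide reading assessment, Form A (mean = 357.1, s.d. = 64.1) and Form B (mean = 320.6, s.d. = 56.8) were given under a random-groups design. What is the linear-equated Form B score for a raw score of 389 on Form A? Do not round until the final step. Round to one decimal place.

Linear equating: y = (SD_Y/SD_X)(x − M_X) + M_Y
y = (56.8/64.1)(389 − 357.1) + 320.6
y = 0.886115 × 31.9 + 320.6 = 28.2671 + 320.6 = 348.9

348.9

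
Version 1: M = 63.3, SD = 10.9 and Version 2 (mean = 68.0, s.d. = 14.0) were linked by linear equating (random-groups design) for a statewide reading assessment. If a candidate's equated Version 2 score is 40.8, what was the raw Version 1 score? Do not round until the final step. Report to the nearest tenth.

42.1

Invert y = (SD_Y/SD_X)(x − M_X) + M_Y:
x = (SD_X/SD_Y)(y − M_Y) + M_X = (10.9/14.0)(40.8 − 68.0) + 63.3
x = 0.778571 × -27.200 + 63.3 = 42.1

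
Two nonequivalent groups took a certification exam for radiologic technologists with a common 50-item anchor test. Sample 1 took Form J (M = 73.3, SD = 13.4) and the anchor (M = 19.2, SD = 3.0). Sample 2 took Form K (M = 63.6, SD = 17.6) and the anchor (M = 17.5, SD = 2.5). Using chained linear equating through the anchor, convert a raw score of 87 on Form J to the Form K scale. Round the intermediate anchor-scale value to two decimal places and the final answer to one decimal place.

Form J → anchor (Sample 1): v = (3.0/13.4)(87 − 73.3) + 19.2 = 22.27
anchor → Form K (Sample 2): y = (17.6/2.5)(22.27 − 17.5) + 63.6 = 97.2

97.2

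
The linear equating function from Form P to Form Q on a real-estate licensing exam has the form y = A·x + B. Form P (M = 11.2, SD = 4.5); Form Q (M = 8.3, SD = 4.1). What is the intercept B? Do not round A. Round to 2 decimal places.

A = SD_Y / SD_X = 4.1 / 4.5 = 0.911111
B = M_Y − A·M_X = 8.3 − 0.911111 × 11.2 = -1.90

-1.90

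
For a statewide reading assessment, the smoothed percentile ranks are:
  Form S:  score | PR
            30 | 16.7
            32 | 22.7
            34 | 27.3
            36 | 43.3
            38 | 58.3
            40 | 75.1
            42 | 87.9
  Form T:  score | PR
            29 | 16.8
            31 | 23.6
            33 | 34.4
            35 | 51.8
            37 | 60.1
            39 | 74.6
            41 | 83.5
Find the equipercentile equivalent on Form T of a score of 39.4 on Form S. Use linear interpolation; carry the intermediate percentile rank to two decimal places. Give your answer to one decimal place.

38.4

PR of 39.4 on Form S: 58.3 + (39.4 − 38)/(40 − 38) × (75.1 − 58.3) = 70.06
On Form T, PR 70.06 falls between score 37 (PR 60.1) and 39 (PR 74.6).
Interpolate: 37 + (70.06 − 60.1)/(74.6 − 60.1) × (39 − 37) = 38.4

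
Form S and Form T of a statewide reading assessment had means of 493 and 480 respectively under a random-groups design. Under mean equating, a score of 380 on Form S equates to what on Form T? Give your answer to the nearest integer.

Mean equating: y = x + (M_Y − M_X) = 380 + (480 − 493) = 367

367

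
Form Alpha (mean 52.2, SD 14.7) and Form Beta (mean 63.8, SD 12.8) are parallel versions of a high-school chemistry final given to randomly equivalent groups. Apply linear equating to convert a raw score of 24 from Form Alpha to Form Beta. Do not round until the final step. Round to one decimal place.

39.2

Linear equating: y = (SD_Y/SD_X)(x − M_X) + M_Y
y = (12.8/14.7)(24 − 52.2) + 63.8
y = 0.870748 × -28.2 + 63.8 = -24.5551 + 63.8 = 39.2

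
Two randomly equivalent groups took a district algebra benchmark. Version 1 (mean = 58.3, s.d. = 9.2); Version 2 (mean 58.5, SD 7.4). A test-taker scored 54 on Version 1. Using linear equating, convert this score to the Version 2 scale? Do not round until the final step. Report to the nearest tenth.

Linear equating: y = (SD_Y/SD_X)(x − M_X) + M_Y
y = (7.4/9.2)(54 − 58.3) + 58.5
y = 0.804348 × -4.3 + 58.5 = -3.4587 + 58.5 = 55.0

55.0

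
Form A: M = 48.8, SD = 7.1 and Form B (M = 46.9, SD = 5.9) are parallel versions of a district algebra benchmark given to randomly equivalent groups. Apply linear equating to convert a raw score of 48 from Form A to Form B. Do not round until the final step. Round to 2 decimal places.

46.24

Linear equating: y = (SD_Y/SD_X)(x − M_X) + M_Y
y = (5.9/7.1)(48 − 48.8) + 46.9
y = 0.830986 × -0.8 + 46.9 = -0.6648 + 46.9 = 46.24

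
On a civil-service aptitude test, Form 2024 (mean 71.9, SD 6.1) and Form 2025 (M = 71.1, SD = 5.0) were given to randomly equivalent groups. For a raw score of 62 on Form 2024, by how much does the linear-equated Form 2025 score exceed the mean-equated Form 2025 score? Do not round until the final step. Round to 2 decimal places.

1.79

Mean-equated: 62 + (71.1 − 71.9) = 61.20
Linear-equated: (5.0/6.1)(62 − 71.9) + 71.1 = 62.985
Difference = 62.985 − 61.20 = 1.79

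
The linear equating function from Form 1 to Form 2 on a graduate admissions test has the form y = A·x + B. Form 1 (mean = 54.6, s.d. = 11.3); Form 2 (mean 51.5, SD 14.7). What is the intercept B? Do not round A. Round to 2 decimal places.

-19.53

A = SD_Y / SD_X = 14.7 / 11.3 = 1.300885
B = M_Y − A·M_X = 51.5 − 1.300885 × 54.6 = -19.53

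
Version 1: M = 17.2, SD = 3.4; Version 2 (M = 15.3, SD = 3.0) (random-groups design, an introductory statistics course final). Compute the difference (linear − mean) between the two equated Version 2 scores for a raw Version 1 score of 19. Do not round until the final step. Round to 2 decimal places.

Mean-equated: 19 + (15.3 − 17.2) = 17.10
Linear-equated: (3.0/3.4)(19 − 17.2) + 15.3 = 16.888
Difference = 16.888 − 17.10 = -0.21

-0.21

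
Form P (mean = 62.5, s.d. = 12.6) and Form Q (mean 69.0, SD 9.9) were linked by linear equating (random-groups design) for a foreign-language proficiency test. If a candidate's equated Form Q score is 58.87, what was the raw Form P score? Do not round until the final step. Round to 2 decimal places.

49.61

Invert y = (SD_Y/SD_X)(x − M_X) + M_Y:
x = (SD_X/SD_Y)(y − M_Y) + M_X = (12.6/9.9)(58.87 − 69.0) + 62.5
x = 1.272727 × -10.130 + 62.5 = 49.61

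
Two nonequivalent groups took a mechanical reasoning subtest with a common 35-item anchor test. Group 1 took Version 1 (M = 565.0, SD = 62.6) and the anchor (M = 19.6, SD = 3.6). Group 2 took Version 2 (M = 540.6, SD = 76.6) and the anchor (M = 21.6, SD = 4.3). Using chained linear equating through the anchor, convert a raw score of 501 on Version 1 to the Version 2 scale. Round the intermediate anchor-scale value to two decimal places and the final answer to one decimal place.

439.4

Version 1 → anchor (Group 1): v = (3.6/62.6)(501 − 565.0) + 19.6 = 15.92
anchor → Version 2 (Group 2): y = (76.6/4.3)(15.92 − 21.6) + 540.6 = 439.4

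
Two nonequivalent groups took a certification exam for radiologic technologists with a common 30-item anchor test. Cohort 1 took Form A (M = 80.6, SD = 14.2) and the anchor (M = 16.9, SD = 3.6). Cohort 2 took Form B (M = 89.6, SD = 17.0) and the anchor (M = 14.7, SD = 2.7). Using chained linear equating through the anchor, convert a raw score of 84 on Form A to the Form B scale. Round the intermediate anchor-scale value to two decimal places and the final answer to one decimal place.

108.9

Form A → anchor (Cohort 1): v = (3.6/14.2)(84 − 80.6) + 16.9 = 17.76
anchor → Form B (Cohort 2): y = (17.0/2.7)(17.76 − 14.7) + 89.6 = 108.9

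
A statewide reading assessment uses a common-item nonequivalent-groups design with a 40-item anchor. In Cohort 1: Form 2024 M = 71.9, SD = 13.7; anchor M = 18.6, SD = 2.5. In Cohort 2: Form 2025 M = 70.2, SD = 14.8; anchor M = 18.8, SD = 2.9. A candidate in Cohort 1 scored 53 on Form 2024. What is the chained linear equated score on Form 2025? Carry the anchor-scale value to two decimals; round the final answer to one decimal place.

51.6

Form 2024 → anchor (Cohort 1): v = (2.5/13.7)(53 − 71.9) + 18.6 = 15.15
anchor → Form 2025 (Cohort 2): y = (14.8/2.9)(15.15 − 18.8) + 70.2 = 51.6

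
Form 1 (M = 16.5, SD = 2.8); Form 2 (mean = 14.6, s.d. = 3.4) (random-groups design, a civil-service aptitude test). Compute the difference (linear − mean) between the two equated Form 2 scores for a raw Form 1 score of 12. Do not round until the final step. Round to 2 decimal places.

-0.96

Mean-equated: 12 + (14.6 − 16.5) = 10.10
Linear-equated: (3.4/2.8)(12 − 16.5) + 14.6 = 9.136
Difference = 9.136 − 10.10 = -0.96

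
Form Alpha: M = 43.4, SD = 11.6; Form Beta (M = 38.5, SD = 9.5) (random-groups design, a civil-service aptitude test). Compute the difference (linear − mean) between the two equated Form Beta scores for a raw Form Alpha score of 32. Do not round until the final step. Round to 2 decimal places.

2.06

Mean-equated: 32 + (38.5 − 43.4) = 27.10
Linear-equated: (9.5/11.6)(32 − 43.4) + 38.5 = 29.164
Difference = 29.164 − 27.10 = 2.06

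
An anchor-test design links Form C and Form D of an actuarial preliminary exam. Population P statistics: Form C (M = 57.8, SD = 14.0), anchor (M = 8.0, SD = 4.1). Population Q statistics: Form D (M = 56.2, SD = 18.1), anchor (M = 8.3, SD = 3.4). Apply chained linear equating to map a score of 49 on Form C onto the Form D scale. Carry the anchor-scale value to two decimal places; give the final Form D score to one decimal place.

Form C → anchor (Population P): v = (4.1/14.0)(49 − 57.8) + 8.0 = 5.42
anchor → Form D (Population Q): y = (18.1/3.4)(5.42 − 8.3) + 56.2 = 40.9

40.9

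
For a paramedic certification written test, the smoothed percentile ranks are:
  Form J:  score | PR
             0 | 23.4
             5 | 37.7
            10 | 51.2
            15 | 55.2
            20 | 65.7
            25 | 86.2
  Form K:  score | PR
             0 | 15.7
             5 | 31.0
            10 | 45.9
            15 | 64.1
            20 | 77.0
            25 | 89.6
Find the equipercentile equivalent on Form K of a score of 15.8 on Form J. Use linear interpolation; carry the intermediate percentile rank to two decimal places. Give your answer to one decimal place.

PR of 15.8 on Form J: 55.2 + (15.8 − 15)/(20 − 15) × (65.7 − 55.2) = 56.88
On Form K, PR 56.88 falls between score 10 (PR 45.9) and 15 (PR 64.1).
Interpolate: 10 + (56.88 − 45.9)/(64.1 − 45.9) × (15 − 10) = 13.0

13.0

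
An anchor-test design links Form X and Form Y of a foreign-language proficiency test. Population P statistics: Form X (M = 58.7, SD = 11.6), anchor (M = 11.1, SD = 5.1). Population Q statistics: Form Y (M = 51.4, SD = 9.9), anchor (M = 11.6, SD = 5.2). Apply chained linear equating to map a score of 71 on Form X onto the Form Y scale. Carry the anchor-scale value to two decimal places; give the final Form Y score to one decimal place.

60.7

Form X → anchor (Population P): v = (5.1/11.6)(71 − 58.7) + 11.1 = 16.51
anchor → Form Y (Population Q): y = (9.9/5.2)(16.51 − 11.6) + 51.4 = 60.7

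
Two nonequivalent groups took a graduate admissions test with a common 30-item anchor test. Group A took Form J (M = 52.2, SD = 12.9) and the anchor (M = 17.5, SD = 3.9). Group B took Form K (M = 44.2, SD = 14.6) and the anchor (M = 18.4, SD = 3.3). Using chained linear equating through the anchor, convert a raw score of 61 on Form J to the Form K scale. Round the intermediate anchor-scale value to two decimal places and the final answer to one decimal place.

52.0

Form J → anchor (Group A): v = (3.9/12.9)(61 − 52.2) + 17.5 = 20.16
anchor → Form K (Group B): y = (14.6/3.3)(20.16 − 18.4) + 44.2 = 52.0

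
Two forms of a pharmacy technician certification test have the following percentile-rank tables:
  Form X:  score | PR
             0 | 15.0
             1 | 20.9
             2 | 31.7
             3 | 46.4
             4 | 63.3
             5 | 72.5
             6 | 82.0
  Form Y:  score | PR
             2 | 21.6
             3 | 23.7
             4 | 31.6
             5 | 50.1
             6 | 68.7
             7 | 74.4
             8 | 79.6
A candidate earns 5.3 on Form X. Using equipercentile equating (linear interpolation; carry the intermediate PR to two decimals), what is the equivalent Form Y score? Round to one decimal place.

PR of 5.3 on Form X: 72.5 + (5.3 − 5)/(6 − 5) × (82.0 − 72.5) = 75.35
On Form Y, PR 75.35 falls between score 7 (PR 74.4) and 8 (PR 79.6).
Interpolate: 7 + (75.35 − 74.4)/(79.6 − 74.4) × (8 − 7) = 7.2

7.2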